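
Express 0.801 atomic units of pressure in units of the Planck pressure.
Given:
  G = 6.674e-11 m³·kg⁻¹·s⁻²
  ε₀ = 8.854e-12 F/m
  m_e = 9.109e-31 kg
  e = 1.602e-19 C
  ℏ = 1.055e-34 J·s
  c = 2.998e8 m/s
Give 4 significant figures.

atomic unit of pressure: P_au = E_h/a₀³ = m_e⁴e¹⁰/((4πε₀)⁵ℏ⁸) = 2.929e13 Pa
Planck pressure: p_P = c⁷/(ℏG²) = 4.632e113 Pa
0.801 × 2.929e13 / 4.632e113 = 5.065e-101

5.065e-101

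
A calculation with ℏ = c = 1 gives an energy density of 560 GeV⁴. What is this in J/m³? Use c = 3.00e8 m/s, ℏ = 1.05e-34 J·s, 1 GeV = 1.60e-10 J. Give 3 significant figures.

1.17e40 J/m³

[E]/[L]³ = [E]⁴/(ℏc)³; restore (ℏc)⁻³.
1 GeV⁴ → 1/(ℏc)³ × (1 GeV in J)⁴ = 2.10e37 J/m³.
Result: 560 × 2.10e37 = 1.17e40 J/m³.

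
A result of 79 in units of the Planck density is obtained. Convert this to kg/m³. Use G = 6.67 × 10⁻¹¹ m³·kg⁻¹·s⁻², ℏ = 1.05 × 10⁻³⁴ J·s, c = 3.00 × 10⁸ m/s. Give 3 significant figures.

One Planck density: ρ_P = c⁵/(ℏG²) = 5.20 × 10⁹⁶ kg/m³.
79 × 5.20 × 10⁹⁶ kg/m³ = 4.11 × 10⁹⁸ kg/m³

4.11 × 10⁹⁸ kg/m³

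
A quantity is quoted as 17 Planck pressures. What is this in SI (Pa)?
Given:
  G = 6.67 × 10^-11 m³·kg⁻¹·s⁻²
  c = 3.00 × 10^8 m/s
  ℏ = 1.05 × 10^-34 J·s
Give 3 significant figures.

One Planck pressure: p_P = c⁷/(ℏG²) = 4.68 × 10^113 Pa.
17 × 4.68 × 10^113 Pa = 7.96 × 10^114 Pa

7.96 × 10^114 Pa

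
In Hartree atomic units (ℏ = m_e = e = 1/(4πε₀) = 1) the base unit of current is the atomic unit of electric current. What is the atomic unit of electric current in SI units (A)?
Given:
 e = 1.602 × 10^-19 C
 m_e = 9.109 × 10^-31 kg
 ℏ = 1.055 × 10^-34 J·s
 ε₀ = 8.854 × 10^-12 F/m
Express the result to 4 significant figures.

I_au = e E_h/ℏ = m_e e⁵/((4πε₀)²ℏ³)
E_h = 4.354 × 10^-18 J
e·E_h/ℏ = 6.612 × 10^-3 A

6.612 × 10^-3 A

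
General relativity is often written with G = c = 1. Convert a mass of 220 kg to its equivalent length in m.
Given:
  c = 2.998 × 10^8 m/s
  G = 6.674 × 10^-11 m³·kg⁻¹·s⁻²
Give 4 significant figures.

1.634 × 10^-25 m

In G = c = 1 units mass has dimensions of length; the conversion factor is G/c².
220 kg × (G/c²) = 1.634 × 10^-25 m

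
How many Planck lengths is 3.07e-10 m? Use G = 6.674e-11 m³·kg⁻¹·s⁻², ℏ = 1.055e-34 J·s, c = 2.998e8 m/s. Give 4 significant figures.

1.899e25

Planck length: ℓ_P = √(ℏG/c³) = 1.616e-35 m.
3.07e-10 / 1.616e-35 = 1.899e25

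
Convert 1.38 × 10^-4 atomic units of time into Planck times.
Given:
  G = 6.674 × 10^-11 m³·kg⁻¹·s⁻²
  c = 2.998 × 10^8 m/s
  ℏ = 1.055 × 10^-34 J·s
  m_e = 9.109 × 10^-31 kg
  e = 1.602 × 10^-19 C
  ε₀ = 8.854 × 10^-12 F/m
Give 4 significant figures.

6.201 × 10^22

atomic unit of time: τ_au = (4πε₀)²ℏ³/(m_e e⁴) = 2.423 × 10^-17 s
Planck time: t_P = √(ℏG/c⁵) = 5.392 × 10^-44 s
1.38 × 10^-4 × 2.423 × 10^-17 / 5.392 × 10^-44 = 6.201 × 10^22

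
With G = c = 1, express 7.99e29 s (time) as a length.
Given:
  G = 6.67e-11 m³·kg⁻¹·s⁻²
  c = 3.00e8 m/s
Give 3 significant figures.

2.40e38 m

Time → length via c.
7.99e29 s × (c) = 2.40e38 m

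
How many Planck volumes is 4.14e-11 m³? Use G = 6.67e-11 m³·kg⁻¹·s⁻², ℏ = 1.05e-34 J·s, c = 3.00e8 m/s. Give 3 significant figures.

9.91e93

Planck volume: V_P = (ℏG/c³)^(3/2) = 4.18e-105 m³.
4.14e-11 / 4.18e-105 = 9.91e93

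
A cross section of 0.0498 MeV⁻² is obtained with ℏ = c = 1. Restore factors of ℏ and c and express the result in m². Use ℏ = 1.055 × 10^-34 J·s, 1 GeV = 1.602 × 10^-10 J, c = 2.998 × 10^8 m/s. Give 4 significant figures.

1.941 × 10^-27 m²

Area is [L]² = [E]⁻²·(ℏc)²; restore (ℏc)².
1 GeV⁻² → (ℏc)² × (1 GeV in J)⁻² = 3.898 × 10^-32 m².
Convert the energy scale: 0.0498 MeV⁻² = 4.98 × 10^4 GeV⁻².
Result: 4.98 × 10^4 × 3.898 × 10^-32 = 1.941 × 10^-27 m².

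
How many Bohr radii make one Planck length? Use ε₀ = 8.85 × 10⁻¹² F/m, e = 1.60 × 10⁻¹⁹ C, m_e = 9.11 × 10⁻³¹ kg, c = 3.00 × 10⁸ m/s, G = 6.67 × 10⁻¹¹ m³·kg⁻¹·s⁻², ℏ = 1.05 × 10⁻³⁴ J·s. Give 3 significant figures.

Planck length: ℓ_P = √(ℏG/c³) = 1.61 × 10⁻³⁵ m
Bohr radius: a₀ = 4πε₀ℏ²/(m_e e²) = 5.26 × 10⁻¹¹ m
ratio = 1.61 × 10⁻³⁵ / 5.26 × 10⁻¹¹ = 3.06 × 10⁻²⁵

3.06 × 10⁻²⁵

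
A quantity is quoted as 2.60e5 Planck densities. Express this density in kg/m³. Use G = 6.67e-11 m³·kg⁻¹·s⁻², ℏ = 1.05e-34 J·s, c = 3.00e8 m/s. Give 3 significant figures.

1.35e102 kg/m³

One Planck density: ρ_P = c⁵/(ℏG²) = 5.20e96 kg/m³.
2.60e5 × 5.20e96 kg/m³ = 1.35e102 kg/m³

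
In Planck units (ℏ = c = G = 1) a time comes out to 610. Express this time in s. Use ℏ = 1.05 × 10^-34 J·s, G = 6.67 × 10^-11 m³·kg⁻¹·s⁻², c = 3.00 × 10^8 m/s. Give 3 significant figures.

One Planck time: t_P = √(ℏG/c⁵) = 5.37 × 10^-44 s.
610 × 5.37 × 10^-44 s = 3.27 × 10^-41 s

3.27 × 10^-41 s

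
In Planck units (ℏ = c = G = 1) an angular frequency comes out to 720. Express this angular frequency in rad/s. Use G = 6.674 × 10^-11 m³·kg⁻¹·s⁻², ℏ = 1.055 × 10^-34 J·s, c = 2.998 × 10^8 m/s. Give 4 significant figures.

1.335 × 10^46 rad/s

One Planck angular frequency: ω_P = √(c⁵/(ℏG)) = 1.855 × 10^43 rad/s.
720 × 1.855 × 10^43 rad/s = 1.335 × 10^46 rad/s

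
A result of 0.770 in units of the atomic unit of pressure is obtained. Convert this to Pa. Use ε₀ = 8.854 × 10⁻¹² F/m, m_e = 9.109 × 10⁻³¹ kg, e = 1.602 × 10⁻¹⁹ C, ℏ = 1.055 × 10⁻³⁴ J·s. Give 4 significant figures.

One atomic unit of pressure: P_au = E_h/a₀³ = m_e⁴e¹⁰/((4πε₀)⁵ℏ⁸) = 2.929 × 10¹³ Pa.
0.770 × 2.929 × 10¹³ Pa = 2.255 × 10¹³ Pa

2.255 × 10¹³ Pa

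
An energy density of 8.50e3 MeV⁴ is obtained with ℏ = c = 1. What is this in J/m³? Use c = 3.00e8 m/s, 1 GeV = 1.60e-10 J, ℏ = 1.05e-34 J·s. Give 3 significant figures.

[E]/[L]³ = [E]⁴/(ℏc)³; restore (ℏc)⁻³.
1 GeV⁴ → 1/(ℏc)³ × (1 GeV in J)⁴ = 2.10e37 J/m³.
Convert the energy scale: 8.50e3 MeV⁴ = 8.50e-9 GeV⁴.
Result: 8.50e-9 × 2.10e37 = 1.78e29 J/m³.

1.78e29 J/m³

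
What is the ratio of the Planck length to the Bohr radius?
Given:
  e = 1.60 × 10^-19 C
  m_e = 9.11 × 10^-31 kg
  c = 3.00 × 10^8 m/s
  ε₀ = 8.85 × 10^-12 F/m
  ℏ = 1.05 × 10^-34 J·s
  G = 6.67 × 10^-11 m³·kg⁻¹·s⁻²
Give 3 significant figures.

Planck length: ℓ_P = √(ℏG/c³) = 1.61 × 10^-35 m
Bohr radius: a₀ = 4πε₀ℏ²/(m_e e²) = 5.26 × 10^-11 m
ratio = 1.61 × 10^-35 / 5.26 × 10^-11 = 3.06 × 10^-25

3.06 × 10^-25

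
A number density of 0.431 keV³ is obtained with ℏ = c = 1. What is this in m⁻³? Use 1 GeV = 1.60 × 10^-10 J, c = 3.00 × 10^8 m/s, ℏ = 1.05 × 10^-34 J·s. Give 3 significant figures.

Number density is [L]⁻³ = [E]³/(ℏc)³.
1 GeV³ → 1/(ℏc)³ × (1 GeV in J)³ = 1.31 × 10^47 m⁻³.
Convert the energy scale: 0.431 keV³ = 4.31 × 10^-19 GeV³.
Result: 4.31 × 10^-19 × 1.31 × 10^47 = 5.65 × 10^28 m⁻³.

5.65 × 10^28 m⁻³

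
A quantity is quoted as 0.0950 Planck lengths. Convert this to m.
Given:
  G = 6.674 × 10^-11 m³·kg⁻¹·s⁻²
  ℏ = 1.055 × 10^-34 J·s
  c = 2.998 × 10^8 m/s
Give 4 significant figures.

One Planck length: ℓ_P = √(ℏG/c³) = 1.616 × 10^-35 m.
0.0950 × 1.616 × 10^-35 m = 1.536 × 10^-36 m

1.536 × 10^-36 m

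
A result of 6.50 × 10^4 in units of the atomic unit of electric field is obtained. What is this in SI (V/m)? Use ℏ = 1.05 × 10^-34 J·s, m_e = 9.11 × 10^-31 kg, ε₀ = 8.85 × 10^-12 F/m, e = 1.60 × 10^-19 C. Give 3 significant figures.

3.38 × 10^16 V/m

One atomic unit of electric field: E_au = E_h/(e a₀) = m_e²e⁵/((4πε₀)³ℏ⁴) = 5.20 × 10^11 V/m.
6.50 × 10^4 × 5.20 × 10^11 V/m = 3.38 × 10^16 V/m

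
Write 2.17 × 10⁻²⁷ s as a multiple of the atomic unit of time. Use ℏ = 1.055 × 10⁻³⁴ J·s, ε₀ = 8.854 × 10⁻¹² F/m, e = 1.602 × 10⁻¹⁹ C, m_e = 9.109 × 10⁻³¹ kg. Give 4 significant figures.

atomic unit of time: τ_au = (4πε₀)²ℏ³/(m_e e⁴) = 2.423 × 10⁻¹⁷ s.
2.17 × 10⁻²⁷ / 2.423 × 10⁻¹⁷ = 8.956 × 10⁻¹¹

8.956 × 10⁻¹¹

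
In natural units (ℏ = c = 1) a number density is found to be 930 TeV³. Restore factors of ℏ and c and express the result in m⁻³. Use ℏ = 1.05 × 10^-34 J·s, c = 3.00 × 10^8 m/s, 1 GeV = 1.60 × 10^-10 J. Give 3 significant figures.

Number density is [L]⁻³ = [E]³/(ℏc)³.
1 GeV³ → 1/(ℏc)³ × (1 GeV in J)³ = 1.31 × 10^47 m⁻³.
Convert the energy scale: 930 TeV³ = 9.30 × 10^11 GeV³.
Result: 9.30 × 10^11 × 1.31 × 10^47 = 1.22 × 10^59 m⁻³.

1.22 × 10^59 m⁻³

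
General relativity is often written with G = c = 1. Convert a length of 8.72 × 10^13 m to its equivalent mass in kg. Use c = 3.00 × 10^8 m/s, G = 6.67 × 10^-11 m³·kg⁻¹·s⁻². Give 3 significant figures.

Length → mass via c²/G.
8.72 × 10^13 m × (c²/G) = 1.18 × 10^41 kg

1.18 × 10^41 kg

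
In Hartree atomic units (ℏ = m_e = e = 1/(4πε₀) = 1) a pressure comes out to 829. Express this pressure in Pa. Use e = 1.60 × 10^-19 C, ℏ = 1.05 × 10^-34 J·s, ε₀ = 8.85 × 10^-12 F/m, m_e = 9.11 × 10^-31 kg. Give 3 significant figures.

One atomic unit of pressure: P_au = E_h/a₀³ = m_e⁴e¹⁰/((4πε₀)⁵ℏ⁸) = 3.01 × 10^13 Pa.
829 × 3.01 × 10^13 Pa = 2.50 × 10^16 Pa

2.50 × 10^16 Pa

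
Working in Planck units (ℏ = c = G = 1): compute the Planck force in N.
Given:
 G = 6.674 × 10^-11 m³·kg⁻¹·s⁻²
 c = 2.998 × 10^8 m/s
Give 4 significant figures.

1.210 × 10^44 N

Dimensional analysis gives F_P = c⁴/G.
  = 8.078 × 10^33 / 6.674 × 10^-11
  = 1.210 × 10^44 N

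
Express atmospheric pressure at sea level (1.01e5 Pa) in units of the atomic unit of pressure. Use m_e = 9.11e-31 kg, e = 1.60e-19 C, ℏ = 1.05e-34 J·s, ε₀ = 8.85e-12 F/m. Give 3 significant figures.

3.35e-9

atomic unit of pressure: P_au = E_h/a₀³ = m_e⁴e¹⁰/((4πε₀)⁵ℏ⁸) = 3.01e13 Pa.
1.01e5 / 3.01e13 = 3.35e-9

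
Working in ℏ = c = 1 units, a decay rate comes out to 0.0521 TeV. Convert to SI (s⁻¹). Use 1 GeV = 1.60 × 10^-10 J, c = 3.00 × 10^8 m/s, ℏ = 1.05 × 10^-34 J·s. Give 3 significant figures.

A rate is [E]/ℏ; divide by ℏ.
1 GeV → 1/ℏ × (1 GeV in J) = 1.52 × 10^24 s⁻¹.
Convert the energy scale: 0.0521 TeV = 52.1 GeV.
Result: 52.1 × 1.52 × 10^24 = 7.94 × 10^25 s⁻¹.

7.94 × 10^25 s⁻¹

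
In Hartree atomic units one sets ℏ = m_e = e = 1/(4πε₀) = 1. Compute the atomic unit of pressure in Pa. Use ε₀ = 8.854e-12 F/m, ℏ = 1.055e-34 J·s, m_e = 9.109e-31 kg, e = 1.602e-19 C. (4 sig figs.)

2.929e13 Pa

P_au = E_h/a₀³ = m_e⁴e¹⁰/((4πε₀)⁵ℏ⁸)
E_h = 4.354e-18 J
a₀ = 5.297e-11 m
E_h/a₀³ = 2.929e13 Pa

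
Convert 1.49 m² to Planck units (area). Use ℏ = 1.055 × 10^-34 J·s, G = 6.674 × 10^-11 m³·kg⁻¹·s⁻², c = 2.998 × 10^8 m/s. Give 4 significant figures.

5.702 × 10^69

Planck area: A_P = ℏG/c³ = 2.613 × 10^-70 m².
1.49 / 2.613 × 10^-70 = 5.702 × 10^69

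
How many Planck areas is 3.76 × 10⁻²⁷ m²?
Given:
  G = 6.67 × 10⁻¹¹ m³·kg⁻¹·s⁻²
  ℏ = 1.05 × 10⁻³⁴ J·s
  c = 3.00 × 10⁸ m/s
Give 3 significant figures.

1.45 × 10⁴³

Planck area: A_P = ℏG/c³ = 2.59 × 10⁻⁷⁰ m².
3.76 × 10⁻²⁷ / 2.59 × 10⁻⁷⁰ = 1.45 × 10⁴³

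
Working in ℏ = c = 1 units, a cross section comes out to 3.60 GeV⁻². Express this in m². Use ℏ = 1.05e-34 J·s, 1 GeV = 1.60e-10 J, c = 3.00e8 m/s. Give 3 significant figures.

Area is [L]² = [E]⁻²·(ℏc)²; restore (ℏc)².
1 GeV⁻² → (ℏc)² × (1 GeV in J)⁻² = 3.88e-32 m².
Result: 3.60 × 3.88e-32 = 1.40e-31 m².

1.40e-31 m²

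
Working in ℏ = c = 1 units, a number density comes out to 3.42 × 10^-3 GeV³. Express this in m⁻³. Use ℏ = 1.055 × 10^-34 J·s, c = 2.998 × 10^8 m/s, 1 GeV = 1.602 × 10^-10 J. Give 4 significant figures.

4.444 × 10^44 m⁻³

Number density is [L]⁻³ = [E]³/(ℏc)³.
1 GeV³ → 1/(ℏc)³ × (1 GeV in J)³ = 1.299 × 10^47 m⁻³.
Result: 3.42 × 10^-3 × 1.299 × 10^47 = 4.444 × 10^44 m⁻³.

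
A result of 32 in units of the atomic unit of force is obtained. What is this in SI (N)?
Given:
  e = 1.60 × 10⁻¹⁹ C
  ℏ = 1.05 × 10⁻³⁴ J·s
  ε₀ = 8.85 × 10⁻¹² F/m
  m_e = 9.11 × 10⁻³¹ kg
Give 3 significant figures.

One atomic unit of force: F_au = E_h/a₀ = m_e²e⁶/((4πε₀)³ℏ⁴) = 8.33 × 10⁻⁸ N.
32 × 8.33 × 10⁻⁸ N = 2.66 × 10⁻⁶ N

2.66 × 10⁻⁶ N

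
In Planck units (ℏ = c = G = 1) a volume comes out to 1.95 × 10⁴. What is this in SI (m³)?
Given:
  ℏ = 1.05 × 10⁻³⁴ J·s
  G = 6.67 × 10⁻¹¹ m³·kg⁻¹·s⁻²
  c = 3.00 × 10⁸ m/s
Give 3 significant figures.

One Planck volume: V_P = (ℏG/c³)^(3/2) = 4.18 × 10⁻¹⁰⁵ m³.
1.95 × 10⁴ × 4.18 × 10⁻¹⁰⁵ m³ = 8.15 × 10⁻¹⁰¹ m³

8.15 × 10⁻¹⁰¹ m³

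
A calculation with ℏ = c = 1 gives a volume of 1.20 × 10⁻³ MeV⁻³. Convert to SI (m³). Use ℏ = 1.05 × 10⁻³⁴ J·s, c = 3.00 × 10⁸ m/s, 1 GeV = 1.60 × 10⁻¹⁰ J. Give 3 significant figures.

9.16 × 10⁻⁴² m³

Volume is [L]³ = [E]⁻³·(ℏc)³.
1 GeV⁻³ → (ℏc)³ × (1 GeV in J)⁻³ = 7.63 × 10⁻⁴⁸ m³.
Convert the energy scale: 1.20 × 10⁻³ MeV⁻³ = 1.20 × 10⁶ GeV⁻³.
Result: 1.20 × 10⁶ × 7.63 × 10⁻⁴⁸ = 9.16 × 10⁻⁴² m³.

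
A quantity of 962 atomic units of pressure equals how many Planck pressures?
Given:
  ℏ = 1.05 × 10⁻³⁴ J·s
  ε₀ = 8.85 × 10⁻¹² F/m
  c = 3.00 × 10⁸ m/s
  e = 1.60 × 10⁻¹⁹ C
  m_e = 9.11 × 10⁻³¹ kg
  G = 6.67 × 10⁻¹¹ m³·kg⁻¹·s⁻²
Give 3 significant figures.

6.19 × 10⁻⁹⁸

atomic unit of pressure: P_au = E_h/a₀³ = m_e⁴e¹⁰/((4πε₀)⁵ℏ⁸) = 3.01 × 10¹³ Pa
Planck pressure: p_P = c⁷/(ℏG²) = 4.68 × 10¹¹³ Pa
962 × 3.01 × 10¹³ / 4.68 × 10¹¹³ = 6.19 × 10⁻⁹⁸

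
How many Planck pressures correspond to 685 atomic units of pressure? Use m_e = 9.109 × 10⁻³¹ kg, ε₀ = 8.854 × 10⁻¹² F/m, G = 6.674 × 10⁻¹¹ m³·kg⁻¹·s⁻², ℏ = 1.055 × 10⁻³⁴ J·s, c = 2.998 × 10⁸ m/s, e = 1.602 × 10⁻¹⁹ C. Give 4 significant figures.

4.331 × 10⁻⁹⁸

atomic unit of pressure: P_au = E_h/a₀³ = m_e⁴e¹⁰/((4πε₀)⁵ℏ⁸) = 2.929 × 10¹³ Pa
Planck pressure: p_P = c⁷/(ℏG²) = 4.632 × 10¹¹³ Pa
685 × 2.929 × 10¹³ / 4.632 × 10¹¹³ = 4.331 × 10⁻⁹⁸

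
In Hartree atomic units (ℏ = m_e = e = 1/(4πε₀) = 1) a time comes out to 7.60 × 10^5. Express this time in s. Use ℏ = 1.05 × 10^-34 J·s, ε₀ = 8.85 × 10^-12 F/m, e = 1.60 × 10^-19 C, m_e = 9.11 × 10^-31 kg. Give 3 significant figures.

1.82 × 10^-11 s

One atomic unit of time: τ_au = (4πε₀)²ℏ³/(m_e e⁴) = 2.40 × 10^-17 s.
7.60 × 10^5 × 2.40 × 10^-17 s = 1.82 × 10^-11 s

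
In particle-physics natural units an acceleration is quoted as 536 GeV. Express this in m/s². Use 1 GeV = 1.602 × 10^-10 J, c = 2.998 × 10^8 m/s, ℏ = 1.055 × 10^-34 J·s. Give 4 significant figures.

2.440 × 10^35 m/s²

Acceleration is [L]/[T]² = c·[E]/ℏ.
1 GeV → c/ℏ × (1 GeV in J) = 4.552 × 10^32 m/s².
Result: 536 × 4.552 × 10^32 = 2.440 × 10^35 m/s².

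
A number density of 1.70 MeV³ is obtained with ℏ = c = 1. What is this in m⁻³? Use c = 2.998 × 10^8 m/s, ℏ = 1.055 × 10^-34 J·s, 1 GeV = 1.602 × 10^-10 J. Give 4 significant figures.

Number density is [L]⁻³ = [E]³/(ℏc)³.
1 GeV³ → 1/(ℏc)³ × (1 GeV in J)³ = 1.299 × 10^47 m⁻³.
Convert the energy scale: 1.70 MeV³ = 1.70 × 10^-9 GeV³.
Result: 1.70 × 10^-9 × 1.299 × 10^47 = 2.209 × 10^38 m⁻³.

2.209 × 10^38 m⁻³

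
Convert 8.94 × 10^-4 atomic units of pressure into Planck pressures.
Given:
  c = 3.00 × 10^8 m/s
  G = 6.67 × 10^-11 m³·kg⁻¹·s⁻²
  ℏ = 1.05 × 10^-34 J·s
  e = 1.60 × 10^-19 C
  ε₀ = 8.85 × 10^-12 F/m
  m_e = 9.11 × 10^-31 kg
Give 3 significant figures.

atomic unit of pressure: P_au = E_h/a₀³ = m_e⁴e¹⁰/((4πε₀)⁵ℏ⁸) = 3.01 × 10^13 Pa
Planck pressure: p_P = c⁷/(ℏG²) = 4.68 × 10^113 Pa
8.94 × 10^-4 × 3.01 × 10^13 / 4.68 × 10^113 = 5.75 × 10^-104

5.75 × 10^-104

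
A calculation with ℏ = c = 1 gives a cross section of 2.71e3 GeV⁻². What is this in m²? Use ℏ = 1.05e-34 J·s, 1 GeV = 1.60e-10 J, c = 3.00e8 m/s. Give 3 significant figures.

Area is [L]² = [E]⁻²·(ℏc)²; restore (ℏc)².
1 GeV⁻² → (ℏc)² × (1 GeV in J)⁻² = 3.88e-32 m².
Result: 2.71e3 × 3.88e-32 = 1.05e-28 m².

1.05e-28 m²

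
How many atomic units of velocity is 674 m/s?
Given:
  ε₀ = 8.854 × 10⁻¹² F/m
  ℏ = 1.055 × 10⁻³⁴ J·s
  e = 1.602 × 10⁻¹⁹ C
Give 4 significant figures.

3.083 × 10⁻⁴

atomic unit of velocity: v_au = e²/(4πε₀ℏ) = 2.186 × 10⁶ m/s.
674 / 2.186 × 10⁶ = 3.083 × 10⁻⁴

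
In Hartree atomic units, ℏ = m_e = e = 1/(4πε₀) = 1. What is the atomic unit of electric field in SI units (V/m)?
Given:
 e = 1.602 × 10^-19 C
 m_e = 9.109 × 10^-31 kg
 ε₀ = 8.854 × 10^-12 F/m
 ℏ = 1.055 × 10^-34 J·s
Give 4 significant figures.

Dimensional analysis gives E_au = E_h/(e a₀) = m_e²e⁵/((4πε₀)³ℏ⁴).
E_h = 4.354 × 10^-18 J
a₀ = 5.297 × 10^-11 m
E_h/(e·a₀) = 5.131 × 10^11 V/m

5.131 × 10^11 V/m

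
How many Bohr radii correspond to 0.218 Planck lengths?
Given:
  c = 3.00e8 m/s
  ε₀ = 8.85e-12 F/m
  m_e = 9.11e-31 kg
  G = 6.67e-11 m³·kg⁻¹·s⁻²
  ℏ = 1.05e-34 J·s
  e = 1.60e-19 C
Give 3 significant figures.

Planck length: ℓ_P = √(ℏG/c³) = 1.61e-35 m
Bohr radius: a₀ = 4πε₀ℏ²/(m_e e²) = 5.26e-11 m
0.218 × 1.61e-35 / 5.26e-11 = 6.68e-26

6.68e-26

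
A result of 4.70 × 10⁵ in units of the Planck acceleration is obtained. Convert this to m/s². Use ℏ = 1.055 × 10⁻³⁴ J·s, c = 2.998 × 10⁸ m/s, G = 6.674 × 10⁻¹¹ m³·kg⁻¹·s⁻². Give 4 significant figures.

One Planck acceleration: a_P = √(c⁷/(ℏG)) = 5.560 × 10⁵¹ m/s².
4.70 × 10⁵ × 5.560 × 10⁵¹ m/s² = 2.613 × 10⁵⁷ m/s²

2.613 × 10⁵⁷ m/s²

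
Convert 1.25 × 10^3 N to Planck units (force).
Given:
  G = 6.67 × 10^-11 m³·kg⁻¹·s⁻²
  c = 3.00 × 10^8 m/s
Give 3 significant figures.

Planck force: F_P = c⁴/G = 1.21 × 10^44 N.
1.25 × 10^3 / 1.21 × 10^44 = 1.03 × 10^-41

1.03 × 10^-41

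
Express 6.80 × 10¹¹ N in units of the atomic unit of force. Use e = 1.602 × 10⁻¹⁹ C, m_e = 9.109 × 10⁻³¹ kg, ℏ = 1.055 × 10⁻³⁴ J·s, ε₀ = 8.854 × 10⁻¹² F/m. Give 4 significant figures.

atomic unit of force: F_au = E_h/a₀ = m_e²e⁶/((4πε₀)³ℏ⁴) = 8.220 × 10⁻⁸ N.
6.80 × 10¹¹ / 8.220 × 10⁻⁸ = 8.273 × 10¹⁸

8.273 × 10¹⁸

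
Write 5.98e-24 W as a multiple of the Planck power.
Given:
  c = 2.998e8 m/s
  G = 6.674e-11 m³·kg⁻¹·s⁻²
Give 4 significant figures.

Planck power: P_P = c⁵/G = 3.629e52 W.
5.98e-24 / 3.629e52 = 1.648e-76

1.648e-76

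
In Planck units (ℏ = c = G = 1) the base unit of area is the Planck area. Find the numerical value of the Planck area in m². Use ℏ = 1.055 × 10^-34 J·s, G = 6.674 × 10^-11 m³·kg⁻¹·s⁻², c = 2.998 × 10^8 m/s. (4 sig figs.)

2.613 × 10^-70 m²

A_P = ℏG/c³
  = 7.041 × 10^-45 / 2.695 × 10^25
  = 2.613 × 10^-70 m²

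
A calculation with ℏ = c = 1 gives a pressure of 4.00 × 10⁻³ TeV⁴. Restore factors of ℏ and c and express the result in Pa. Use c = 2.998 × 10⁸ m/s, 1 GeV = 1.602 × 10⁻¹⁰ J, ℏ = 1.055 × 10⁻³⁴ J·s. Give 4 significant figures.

8.326 × 10⁴⁶ Pa

Pressure is [E]/[L]³ = [E]⁴/(ℏc)³.
1 GeV⁴ → 1/(ℏc)³ × (1 GeV in J)⁴ = 2.082 × 10³⁷ Pa.
Convert the energy scale: 4.00 × 10⁻³ TeV⁴ = 4.00 × 10⁹ GeV⁴.
Result: 4.00 × 10⁹ × 2.082 × 10³⁷ = 8.326 × 10⁴⁶ Pa.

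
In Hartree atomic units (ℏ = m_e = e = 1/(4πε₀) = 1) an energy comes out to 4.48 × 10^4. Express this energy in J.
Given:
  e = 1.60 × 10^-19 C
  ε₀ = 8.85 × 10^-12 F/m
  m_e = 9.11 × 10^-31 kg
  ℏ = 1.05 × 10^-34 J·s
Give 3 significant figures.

1.96 × 10^-13 J

One hartree: E_h = m_e e⁴/(4πε₀ℏ)² = 4.38 × 10^-18 J.
4.48 × 10^4 × 4.38 × 10^-18 J = 1.96 × 10^-13 J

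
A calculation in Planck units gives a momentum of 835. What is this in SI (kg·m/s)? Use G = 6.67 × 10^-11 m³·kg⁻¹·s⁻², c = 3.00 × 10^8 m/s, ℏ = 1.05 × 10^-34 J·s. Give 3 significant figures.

5.44 × 10^3 kg·m/s

One Planck momentum: p_P = √(ℏc³/G) = 6.52 kg·m/s.
835 × 6.52 kg·m/s = 5.44 × 10^3 kg·m/s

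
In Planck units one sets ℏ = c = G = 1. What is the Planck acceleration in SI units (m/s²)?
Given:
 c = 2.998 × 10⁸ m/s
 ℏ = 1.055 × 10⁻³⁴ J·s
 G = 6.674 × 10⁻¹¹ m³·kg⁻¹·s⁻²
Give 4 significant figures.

a_P = √(c⁷/(ℏG))
  = √(3.092 × 10¹⁰³)
  = 5.560 × 10⁵¹ m/s²

5.560 × 10⁵¹ m/s²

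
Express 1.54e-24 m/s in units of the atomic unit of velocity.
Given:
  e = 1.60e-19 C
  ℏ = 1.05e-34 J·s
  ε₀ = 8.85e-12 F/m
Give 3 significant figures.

atomic unit of velocity: v_au = e²/(4πε₀ℏ) = 2.19e6 m/s.
1.54e-24 / 2.19e6 = 7.02e-31

7.02e-31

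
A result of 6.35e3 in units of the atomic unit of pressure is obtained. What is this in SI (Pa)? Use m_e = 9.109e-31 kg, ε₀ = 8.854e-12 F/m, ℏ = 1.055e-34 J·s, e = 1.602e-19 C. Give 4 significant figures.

One atomic unit of pressure: P_au = E_h/a₀³ = m_e⁴e¹⁰/((4πε₀)⁵ℏ⁸) = 2.929e13 Pa.
6.35e3 × 2.929e13 Pa = 1.860e17 Pa

1.860e17 Pa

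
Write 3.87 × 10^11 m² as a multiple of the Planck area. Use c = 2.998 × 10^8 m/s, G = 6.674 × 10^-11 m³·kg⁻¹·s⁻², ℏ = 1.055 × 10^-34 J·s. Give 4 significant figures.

Planck area: A_P = ℏG/c³ = 2.613 × 10^-70 m².
3.87 × 10^11 / 2.613 × 10^-70 = 1.481 × 10^81

1.481 × 10^81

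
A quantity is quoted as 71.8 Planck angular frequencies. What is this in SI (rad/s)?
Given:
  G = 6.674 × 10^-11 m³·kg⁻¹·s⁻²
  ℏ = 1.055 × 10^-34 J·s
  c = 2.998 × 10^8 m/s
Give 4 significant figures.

One Planck angular frequency: ω_P = √(c⁵/(ℏG)) = 1.855 × 10^43 rad/s.
71.8 × 1.855 × 10^43 rad/s = 1.332 × 10^45 rad/s

1.332 × 10^45 rad/s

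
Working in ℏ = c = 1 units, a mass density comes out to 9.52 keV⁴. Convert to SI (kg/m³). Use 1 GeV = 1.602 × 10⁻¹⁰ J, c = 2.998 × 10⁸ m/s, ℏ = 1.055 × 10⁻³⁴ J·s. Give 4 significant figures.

2.205 × 10⁻³ kg/m³

Mass density is [E]/(c²[L]³) = [E]⁴/(ℏ³c⁵).
1 GeV⁴ → 1/(ℏ³c⁵) × (1 GeV in J)⁴ = 2.316 × 10²⁰ kg/m³.
Convert the energy scale: 9.52 keV⁴ = 9.52 × 10⁻²⁴ GeV⁴.
Result: 9.52 × 10⁻²⁴ × 2.316 × 10²⁰ = 2.205 × 10⁻³ kg/m³.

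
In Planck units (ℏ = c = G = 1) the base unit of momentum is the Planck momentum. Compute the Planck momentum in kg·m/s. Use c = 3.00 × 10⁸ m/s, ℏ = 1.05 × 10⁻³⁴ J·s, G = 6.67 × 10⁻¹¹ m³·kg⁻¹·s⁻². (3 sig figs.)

p_P = √(ℏc³/G)
  = √(42.5)
  = 6.52 kg·m/s

6.52 kg·m/s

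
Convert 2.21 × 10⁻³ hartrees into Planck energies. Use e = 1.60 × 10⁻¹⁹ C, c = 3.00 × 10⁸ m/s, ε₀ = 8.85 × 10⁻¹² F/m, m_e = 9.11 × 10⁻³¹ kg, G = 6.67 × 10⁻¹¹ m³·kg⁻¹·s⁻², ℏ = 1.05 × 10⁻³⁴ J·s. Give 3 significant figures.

hartree: E_h = m_e e⁴/(4πε₀ℏ)² = 4.38 × 10⁻¹⁸ J
Planck energy: E_P = √(ℏc⁵/G) = 1.96 × 10⁹ J
2.21 × 10⁻³ × 4.38 × 10⁻¹⁸ / 1.96 × 10⁹ = 4.95 × 10⁻³⁰

4.95 × 10⁻³⁰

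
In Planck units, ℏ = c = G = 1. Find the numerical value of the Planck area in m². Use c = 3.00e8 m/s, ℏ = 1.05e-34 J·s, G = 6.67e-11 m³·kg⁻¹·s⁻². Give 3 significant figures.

From ℏ = c = G = 1 the area scale is A_P = ℏG/c³.
  = 7.00e-45 / 2.70e25
  = 2.59e-70 m²

2.59e-70 m²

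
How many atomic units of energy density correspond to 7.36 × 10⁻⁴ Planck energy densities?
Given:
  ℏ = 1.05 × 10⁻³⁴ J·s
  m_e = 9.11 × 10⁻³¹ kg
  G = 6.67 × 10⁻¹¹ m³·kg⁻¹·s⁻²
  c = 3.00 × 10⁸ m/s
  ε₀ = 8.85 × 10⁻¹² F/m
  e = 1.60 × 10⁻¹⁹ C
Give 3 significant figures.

Planck energy density: u_P = c⁷/(ℏG²) = 4.68 × 10¹¹³ J/m³
atomic unit of energy density: u_au = E_h/a₀³ = m_e⁴e¹⁰/((4πε₀)⁵ℏ⁸) = 3.01 × 10¹³ J/m³
7.36 × 10⁻⁴ × 4.68 × 10¹¹³ / 3.01 × 10¹³ = 1.14 × 10⁹⁷

1.14 × 10⁹⁷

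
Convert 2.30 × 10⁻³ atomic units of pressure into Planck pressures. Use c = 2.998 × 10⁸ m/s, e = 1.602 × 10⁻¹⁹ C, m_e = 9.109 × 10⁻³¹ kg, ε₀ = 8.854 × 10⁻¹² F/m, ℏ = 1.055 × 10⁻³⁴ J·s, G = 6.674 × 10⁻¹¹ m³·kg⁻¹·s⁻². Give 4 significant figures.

1.454 × 10⁻¹⁰³

atomic unit of pressure: P_au = E_h/a₀³ = m_e⁴e¹⁰/((4πε₀)⁵ℏ⁸) = 2.929 × 10¹³ Pa
Planck pressure: p_P = c⁷/(ℏG²) = 4.632 × 10¹¹³ Pa
2.30 × 10⁻³ × 2.929 × 10¹³ / 4.632 × 10¹¹³ = 1.454 × 10⁻¹⁰³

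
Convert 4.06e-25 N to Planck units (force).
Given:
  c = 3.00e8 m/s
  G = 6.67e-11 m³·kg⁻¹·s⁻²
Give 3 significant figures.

Planck force: F_P = c⁴/G = 1.21e44 N.
4.06e-25 / 1.21e44 = 3.34e-69

3.34e-69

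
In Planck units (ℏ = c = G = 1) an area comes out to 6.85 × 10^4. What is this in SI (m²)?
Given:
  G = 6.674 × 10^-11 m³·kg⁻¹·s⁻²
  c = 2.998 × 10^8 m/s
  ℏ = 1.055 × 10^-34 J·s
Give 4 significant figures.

One Planck area: A_P = ℏG/c³ = 2.613 × 10^-70 m².
6.85 × 10^4 × 2.613 × 10^-70 m² = 1.790 × 10^-65 m²

1.790 × 10^-65 m²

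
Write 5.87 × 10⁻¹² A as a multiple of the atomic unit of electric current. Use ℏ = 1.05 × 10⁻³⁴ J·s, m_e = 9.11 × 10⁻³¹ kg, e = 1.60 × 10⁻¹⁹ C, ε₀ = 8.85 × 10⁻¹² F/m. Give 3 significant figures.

8.80 × 10⁻¹⁰

atomic unit of electric current: I_au = e E_h/ℏ = m_e e⁵/((4πε₀)²ℏ³) = 6.67 × 10⁻³ A.
5.87 × 10⁻¹² / 6.67 × 10⁻³ = 8.80 × 10⁻¹⁰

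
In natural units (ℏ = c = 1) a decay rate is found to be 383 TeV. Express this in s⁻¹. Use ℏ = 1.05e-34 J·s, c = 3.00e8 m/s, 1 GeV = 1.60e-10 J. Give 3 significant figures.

5.84e29 s⁻¹

A rate is [E]/ℏ; divide by ℏ.
1 GeV → 1/ℏ × (1 GeV in J) = 1.52e24 s⁻¹.
Convert the energy scale: 383 TeV = 3.83e5 GeV.
Result: 3.83e5 × 1.52e24 = 5.84e29 s⁻¹.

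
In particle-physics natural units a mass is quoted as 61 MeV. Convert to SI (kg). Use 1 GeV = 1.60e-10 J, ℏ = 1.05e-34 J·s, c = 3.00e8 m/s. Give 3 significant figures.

Mass is [E]/c²; divide by c².
1 GeV → 1/c² × (1 GeV in J) = 1.78e-27 kg.
Convert the energy scale: 61 MeV = 0.0610 GeV.
Result: 0.0610 × 1.78e-27 = 1.08e-28 kg.

1.08e-28 kg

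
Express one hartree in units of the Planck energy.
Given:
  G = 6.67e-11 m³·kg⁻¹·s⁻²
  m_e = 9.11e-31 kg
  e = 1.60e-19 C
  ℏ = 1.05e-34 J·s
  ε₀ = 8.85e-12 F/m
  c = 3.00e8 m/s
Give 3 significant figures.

hartree: E_h = m_e e⁴/(4πε₀ℏ)² = 4.38e-18 J
Planck energy: E_P = √(ℏc⁵/G) = 1.96e9 J
ratio = 4.38e-18 / 1.96e9 = 2.24e-27

2.24e-27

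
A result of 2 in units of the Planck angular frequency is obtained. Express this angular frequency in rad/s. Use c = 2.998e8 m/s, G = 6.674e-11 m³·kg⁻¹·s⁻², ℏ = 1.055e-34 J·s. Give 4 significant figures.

3.709e43 rad/s

One Planck angular frequency: ω_P = √(c⁵/(ℏG)) = 1.855e43 rad/s.
2 × 1.855e43 rad/s = 3.709e43 rad/s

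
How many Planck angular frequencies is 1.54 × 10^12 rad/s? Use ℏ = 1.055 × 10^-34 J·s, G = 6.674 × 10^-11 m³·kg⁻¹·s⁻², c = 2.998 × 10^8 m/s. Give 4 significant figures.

8.303 × 10^-32

Planck angular frequency: ω_P = √(c⁵/(ℏG)) = 1.855 × 10^43 rad/s.
1.54 × 10^12 / 1.855 × 10^43 = 8.303 × 10^-32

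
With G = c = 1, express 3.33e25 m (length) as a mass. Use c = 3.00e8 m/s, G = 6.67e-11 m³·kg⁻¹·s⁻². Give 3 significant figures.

4.49e52 kg

Length → mass via c²/G.
3.33e25 m × (c²/G) = 4.49e52 kg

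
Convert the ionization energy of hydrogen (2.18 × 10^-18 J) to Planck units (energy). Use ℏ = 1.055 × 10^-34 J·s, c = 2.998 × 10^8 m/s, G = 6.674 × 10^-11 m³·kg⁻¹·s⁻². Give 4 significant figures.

Planck energy: E_P = √(ℏc⁵/G) = 1.957 × 10^9 J.
2.18 × 10^-18 / 1.957 × 10^9 = 1.114 × 10^-27

1.114 × 10^-27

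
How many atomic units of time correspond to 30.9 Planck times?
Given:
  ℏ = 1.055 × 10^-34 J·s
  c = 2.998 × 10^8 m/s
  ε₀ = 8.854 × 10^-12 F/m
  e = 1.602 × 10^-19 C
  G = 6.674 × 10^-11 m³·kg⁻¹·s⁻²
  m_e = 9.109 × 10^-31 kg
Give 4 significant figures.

6.876 × 10^-26

Planck time: t_P = √(ℏG/c⁵) = 5.392 × 10^-44 s
atomic unit of time: τ_au = (4πε₀)²ℏ³/(m_e e⁴) = 2.423 × 10^-17 s
30.9 × 5.392 × 10^-44 / 2.423 × 10^-17 = 6.876 × 10^-26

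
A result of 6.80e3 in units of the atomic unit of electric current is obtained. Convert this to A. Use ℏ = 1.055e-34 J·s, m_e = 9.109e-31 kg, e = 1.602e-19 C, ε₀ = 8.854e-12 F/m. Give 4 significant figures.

44.96 A

One atomic unit of electric current: I_au = e E_h/ℏ = m_e e⁵/((4πε₀)²ℏ³) = 6.612e-3 A.
6.80e3 × 6.612e-3 A = 44.96 A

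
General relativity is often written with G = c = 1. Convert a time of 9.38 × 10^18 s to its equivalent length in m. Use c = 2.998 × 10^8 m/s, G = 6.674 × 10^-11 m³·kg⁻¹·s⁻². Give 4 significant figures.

Time → length via c.
9.38 × 10^18 s × (c) = 2.812 × 10^27 m

2.812 × 10^27 m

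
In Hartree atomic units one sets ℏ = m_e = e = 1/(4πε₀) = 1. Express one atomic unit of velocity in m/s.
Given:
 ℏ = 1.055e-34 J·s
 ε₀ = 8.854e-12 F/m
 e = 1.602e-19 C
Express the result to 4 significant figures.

2.186e6 m/s

v_au = e²/(4πε₀ℏ)
  = 2.566e-38 / 1.174e-44
  = 2.186e6 m/s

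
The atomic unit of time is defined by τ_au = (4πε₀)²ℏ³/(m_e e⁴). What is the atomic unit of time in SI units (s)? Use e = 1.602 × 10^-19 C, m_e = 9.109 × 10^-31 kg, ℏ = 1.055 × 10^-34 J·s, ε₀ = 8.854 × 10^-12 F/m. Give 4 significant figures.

τ_au = (4πε₀)²ℏ³/(m_e e⁴)
E_h = 4.354 × 10^-18 J
ℏ/E_h = 2.423 × 10^-17 s

2.423 × 10^-17 s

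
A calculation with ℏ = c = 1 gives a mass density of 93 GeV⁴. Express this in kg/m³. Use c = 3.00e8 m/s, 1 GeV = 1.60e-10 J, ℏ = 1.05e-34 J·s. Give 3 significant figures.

2.17e22 kg/m³

Mass density is [E]/(c²[L]³) = [E]⁴/(ℏ³c⁵).
1 GeV⁴ → 1/(ℏ³c⁵) × (1 GeV in J)⁴ = 2.33e20 kg/m³.
Result: 93 × 2.33e20 = 2.17e22 kg/m³.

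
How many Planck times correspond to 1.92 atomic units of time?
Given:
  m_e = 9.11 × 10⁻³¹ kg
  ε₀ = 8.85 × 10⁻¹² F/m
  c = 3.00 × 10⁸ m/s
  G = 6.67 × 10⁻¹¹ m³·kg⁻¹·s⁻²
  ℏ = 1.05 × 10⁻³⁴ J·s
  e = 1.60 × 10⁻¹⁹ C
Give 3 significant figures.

atomic unit of time: τ_au = (4πε₀)²ℏ³/(m_e e⁴) = 2.40 × 10⁻¹⁷ s
Planck time: t_P = √(ℏG/c⁵) = 5.37 × 10⁻⁴⁴ s
1.92 × 2.40 × 10⁻¹⁷ / 5.37 × 10⁻⁴⁴ = 8.58 × 10²⁶

8.58 × 10²⁶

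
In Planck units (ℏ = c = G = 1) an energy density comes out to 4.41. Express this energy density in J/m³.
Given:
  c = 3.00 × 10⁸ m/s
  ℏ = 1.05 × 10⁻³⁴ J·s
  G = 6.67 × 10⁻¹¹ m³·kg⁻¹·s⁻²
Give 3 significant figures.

2.06 × 10¹¹⁴ J/m³

One Planck energy density: u_P = c⁷/(ℏG²) = 4.68 × 10¹¹³ J/m³.
4.41 × 4.68 × 10¹¹³ J/m³ = 2.06 × 10¹¹⁴ J/m³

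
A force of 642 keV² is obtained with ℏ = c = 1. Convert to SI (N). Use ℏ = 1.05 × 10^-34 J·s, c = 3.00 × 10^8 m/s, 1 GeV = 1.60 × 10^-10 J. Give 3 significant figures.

Force is [E]/[L] = [E]²/(ℏc); restore (ℏc)⁻¹.
1 GeV² → 1/(ℏc) × (1 GeV in J)² = 8.13 × 10^5 N.
Convert the energy scale: 642 keV² = 6.42 × 10^-10 GeV².
Result: 6.42 × 10^-10 × 8.13 × 10^5 = 5.22 × 10^-4 N.

5.22 × 10^-4 N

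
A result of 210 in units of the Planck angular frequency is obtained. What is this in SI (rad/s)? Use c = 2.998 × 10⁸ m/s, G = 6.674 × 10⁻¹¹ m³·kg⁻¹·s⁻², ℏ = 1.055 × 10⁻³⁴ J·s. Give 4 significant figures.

One Planck angular frequency: ω_P = √(c⁵/(ℏG)) = 1.855 × 10⁴³ rad/s.
210 × 1.855 × 10⁴³ rad/s = 3.895 × 10⁴⁵ rad/s

3.895 × 10⁴⁵ rad/s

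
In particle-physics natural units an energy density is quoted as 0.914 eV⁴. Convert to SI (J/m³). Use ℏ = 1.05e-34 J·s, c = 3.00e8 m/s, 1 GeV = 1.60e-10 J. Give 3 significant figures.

[E]/[L]³ = [E]⁴/(ℏc)³; restore (ℏc)⁻³.
1 GeV⁴ → 1/(ℏc)³ × (1 GeV in J)⁴ = 2.10e37 J/m³.
Convert the energy scale: 0.914 eV⁴ = 9.14e-37 GeV⁴.
Result: 9.14e-37 × 2.10e37 = 19.2 J/m³.

19.2 J/m³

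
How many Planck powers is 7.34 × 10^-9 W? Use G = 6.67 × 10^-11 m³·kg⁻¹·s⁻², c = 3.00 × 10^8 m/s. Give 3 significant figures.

Planck power: P_P = c⁵/G = 3.64 × 10^52 W.
7.34 × 10^-9 / 3.64 × 10^52 = 2.01 × 10^-61

2.01 × 10^-61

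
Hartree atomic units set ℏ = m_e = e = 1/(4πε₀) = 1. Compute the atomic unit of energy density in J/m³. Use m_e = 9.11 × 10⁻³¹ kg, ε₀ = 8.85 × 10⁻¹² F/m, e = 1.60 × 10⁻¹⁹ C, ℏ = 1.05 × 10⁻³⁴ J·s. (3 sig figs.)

The unique combination of the constants set to 1 with dimensions of energy density is u_au = E_h/a₀³ = m_e⁴e¹⁰/((4πε₀)⁵ℏ⁸).
E_h = 4.38 × 10⁻¹⁸ J
a₀ = 5.26 × 10⁻¹¹ m
E_h/a₀³ = 3.01 × 10¹³ J/m³

3.01 × 10¹³ J/m³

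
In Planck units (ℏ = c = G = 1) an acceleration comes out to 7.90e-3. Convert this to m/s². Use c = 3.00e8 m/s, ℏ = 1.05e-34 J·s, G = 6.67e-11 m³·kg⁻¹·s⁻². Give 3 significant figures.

One Planck acceleration: a_P = √(c⁷/(ℏG)) = 5.59e51 m/s².
7.90e-3 × 5.59e51 m/s² = 4.41e49 m/s²

4.41e49 m/s²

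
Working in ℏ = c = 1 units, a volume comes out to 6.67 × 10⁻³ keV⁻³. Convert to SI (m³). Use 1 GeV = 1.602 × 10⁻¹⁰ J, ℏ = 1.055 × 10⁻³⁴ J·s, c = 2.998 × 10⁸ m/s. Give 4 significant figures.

5.133 × 10⁻³² m³

Volume is [L]³ = [E]⁻³·(ℏc)³.
1 GeV⁻³ → (ℏc)³ × (1 GeV in J)⁻³ = 7.696 × 10⁻⁴⁸ m³.
Convert the energy scale: 6.67 × 10⁻³ keV⁻³ = 6.67 × 10¹⁵ GeV⁻³.
Result: 6.67 × 10¹⁵ × 7.696 × 10⁻⁴⁸ = 5.133 × 10⁻³² m³.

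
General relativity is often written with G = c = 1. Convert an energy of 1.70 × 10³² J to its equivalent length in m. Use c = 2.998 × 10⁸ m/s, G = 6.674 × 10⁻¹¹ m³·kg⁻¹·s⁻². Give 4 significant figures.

1.404 × 10⁻¹² m

Energy → length via G/c⁴.
1.70 × 10³² J × (G/c⁴) = 1.404 × 10⁻¹² m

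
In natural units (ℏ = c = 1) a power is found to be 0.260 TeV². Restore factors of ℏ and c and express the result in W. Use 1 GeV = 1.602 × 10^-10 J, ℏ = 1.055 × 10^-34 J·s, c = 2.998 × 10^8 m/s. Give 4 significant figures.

Power is [E]/[T] = [E]²/ℏ.
1 GeV² → 1/ℏ × (1 GeV in J)² = 2.433 × 10^14 W.
Convert the energy scale: 0.260 TeV² = 2.60 × 10^5 GeV².
Result: 2.60 × 10^5 × 2.433 × 10^14 = 6.325 × 10^19 W.

6.325 × 10^19 W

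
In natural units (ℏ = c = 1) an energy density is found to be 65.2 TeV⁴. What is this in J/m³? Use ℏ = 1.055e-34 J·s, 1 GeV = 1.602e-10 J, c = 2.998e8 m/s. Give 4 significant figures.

1.357e51 J/m³

[E]/[L]³ = [E]⁴/(ℏc)³; restore (ℏc)⁻³.
1 GeV⁴ → 1/(ℏc)³ × (1 GeV in J)⁴ = 2.082e37 J/m³.
Convert the energy scale: 65.2 TeV⁴ = 6.52e13 GeV⁴.
Result: 6.52e13 × 2.082e37 = 1.357e51 J/m³.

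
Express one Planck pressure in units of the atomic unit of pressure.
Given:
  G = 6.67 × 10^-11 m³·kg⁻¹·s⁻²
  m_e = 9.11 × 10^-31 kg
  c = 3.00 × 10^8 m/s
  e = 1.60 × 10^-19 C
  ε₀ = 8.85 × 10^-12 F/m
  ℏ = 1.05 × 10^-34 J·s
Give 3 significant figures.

Planck pressure: p_P = c⁷/(ℏG²) = 4.68 × 10^113 Pa
atomic unit of pressure: P_au = E_h/a₀³ = m_e⁴e¹⁰/((4πε₀)⁵ℏ⁸) = 3.01 × 10^13 Pa
ratio = 4.68 × 10^113 / 3.01 × 10^13 = 1.55 × 10^100

1.55 × 10^100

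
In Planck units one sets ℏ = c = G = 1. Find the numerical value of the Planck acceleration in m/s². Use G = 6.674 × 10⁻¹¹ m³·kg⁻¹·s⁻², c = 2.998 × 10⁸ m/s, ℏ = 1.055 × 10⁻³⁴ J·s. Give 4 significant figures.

a_P = √(c⁷/(ℏG))
  = √(3.092 × 10¹⁰³)
  = 5.560 × 10⁵¹ m/s²

5.560 × 10⁵¹ m/s²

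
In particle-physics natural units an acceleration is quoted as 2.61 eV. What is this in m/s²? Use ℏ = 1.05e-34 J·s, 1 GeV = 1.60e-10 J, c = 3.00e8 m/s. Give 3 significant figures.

1.19e24 m/s²

Acceleration is [L]/[T]² = c·[E]/ℏ.
1 GeV → c/ℏ × (1 GeV in J) = 4.57e32 m/s².
Convert the energy scale: 2.61 eV = 2.61e-9 GeV.
Result: 2.61e-9 × 4.57e32 = 1.19e24 m/s².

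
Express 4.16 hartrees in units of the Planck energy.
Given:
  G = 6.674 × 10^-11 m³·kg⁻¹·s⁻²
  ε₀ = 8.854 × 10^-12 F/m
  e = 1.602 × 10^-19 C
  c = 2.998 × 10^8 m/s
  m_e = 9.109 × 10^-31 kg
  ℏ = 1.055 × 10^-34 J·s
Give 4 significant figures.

9.258 × 10^-27

hartree: E_h = m_e e⁴/(4πε₀ℏ)² = 4.354 × 10^-18 J
Planck energy: E_P = √(ℏc⁵/G) = 1.957 × 10^9 J
4.16 × 4.354 × 10^-18 / 1.957 × 10^9 = 9.258 × 10^-27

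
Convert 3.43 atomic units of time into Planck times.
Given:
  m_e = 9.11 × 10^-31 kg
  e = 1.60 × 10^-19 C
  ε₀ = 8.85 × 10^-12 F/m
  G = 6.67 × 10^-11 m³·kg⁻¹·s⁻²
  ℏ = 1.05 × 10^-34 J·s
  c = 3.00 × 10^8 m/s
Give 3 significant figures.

atomic unit of time: τ_au = (4πε₀)²ℏ³/(m_e e⁴) = 2.40 × 10^-17 s
Planck time: t_P = √(ℏG/c⁵) = 5.37 × 10^-44 s
3.43 × 2.40 × 10^-17 / 5.37 × 10^-44 = 1.53 × 10^27

1.53 × 10^27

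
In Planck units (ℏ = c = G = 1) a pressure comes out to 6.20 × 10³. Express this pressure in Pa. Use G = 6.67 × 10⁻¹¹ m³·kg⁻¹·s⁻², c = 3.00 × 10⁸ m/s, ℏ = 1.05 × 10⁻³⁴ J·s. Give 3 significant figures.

One Planck pressure: p_P = c⁷/(ℏG²) = 4.68 × 10¹¹³ Pa.
6.20 × 10³ × 4.68 × 10¹¹³ Pa = 2.90 × 10¹¹⁷ Pa

2.90 × 10¹¹⁷ Pa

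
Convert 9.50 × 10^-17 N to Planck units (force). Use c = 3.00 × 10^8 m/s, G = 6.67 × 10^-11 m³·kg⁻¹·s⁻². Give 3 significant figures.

Planck force: F_P = c⁴/G = 1.21 × 10^44 N.
9.50 × 10^-17 / 1.21 × 10^44 = 7.82 × 10^-61

7.82 × 10^-61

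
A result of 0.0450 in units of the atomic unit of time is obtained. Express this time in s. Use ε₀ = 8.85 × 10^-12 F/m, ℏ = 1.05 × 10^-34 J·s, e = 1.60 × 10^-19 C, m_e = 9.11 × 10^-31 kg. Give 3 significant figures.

1.08 × 10^-18 s

One atomic unit of time: τ_au = (4πε₀)²ℏ³/(m_e e⁴) = 2.40 × 10^-17 s.
0.0450 × 2.40 × 10^-17 s = 1.08 × 10^-18 s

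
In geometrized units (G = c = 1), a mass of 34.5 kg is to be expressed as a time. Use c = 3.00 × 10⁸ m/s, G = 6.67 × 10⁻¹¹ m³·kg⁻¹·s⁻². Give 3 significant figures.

8.52 × 10⁻³⁵ s

Mass → time via G/c³.
34.5 kg × (G/c³) = 8.52 × 10⁻³⁵ s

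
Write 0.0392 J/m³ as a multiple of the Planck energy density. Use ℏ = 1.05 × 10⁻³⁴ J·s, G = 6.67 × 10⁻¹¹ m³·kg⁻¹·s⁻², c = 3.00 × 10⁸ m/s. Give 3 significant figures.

Planck energy density: u_P = c⁷/(ℏG²) = 4.68 × 10¹¹³ J/m³.
0.0392 / 4.68 × 10¹¹³ = 8.37 × 10⁻¹¹⁶

8.37 × 10⁻¹¹⁶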